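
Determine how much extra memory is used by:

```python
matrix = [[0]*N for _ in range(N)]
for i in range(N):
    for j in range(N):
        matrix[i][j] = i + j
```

Space complexity: O(n^2).
A 2D structure of size n x n is allocated.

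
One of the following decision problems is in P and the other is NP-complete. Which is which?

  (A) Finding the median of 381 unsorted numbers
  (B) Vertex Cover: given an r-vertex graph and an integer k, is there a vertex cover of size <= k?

(A) is P: linear-time selection (median-of-medians) runs in O(n).
(B) is NP-complete: one of Karp's 21 NP-complete problems (with k part of the input; for any fixed constant k it is in P).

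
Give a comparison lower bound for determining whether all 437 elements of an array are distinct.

In the algebraic decision-tree model, the YES region for element distinctness on 437 elements has 437! connected components (one per ordering). Ben-Or's theorem then gives a lower bound of Omega(log(n!)) = Omega(n log n).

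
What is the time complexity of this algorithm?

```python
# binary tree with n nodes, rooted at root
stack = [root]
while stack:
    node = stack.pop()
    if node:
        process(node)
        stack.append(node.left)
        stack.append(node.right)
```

Time complexity: O(n).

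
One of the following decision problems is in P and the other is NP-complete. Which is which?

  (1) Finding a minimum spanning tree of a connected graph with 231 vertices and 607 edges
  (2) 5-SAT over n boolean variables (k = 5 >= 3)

(1) is P: Kruskal's / Prim's algorithms run in polynomial time.
(2) is NP-complete: 3-SAT is NP-complete (Cook-Levin); k-SAT for k>=3 reduces from 3-SAT.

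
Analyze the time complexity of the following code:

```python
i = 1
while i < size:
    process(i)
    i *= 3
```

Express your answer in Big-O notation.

Time complexity: O(log n).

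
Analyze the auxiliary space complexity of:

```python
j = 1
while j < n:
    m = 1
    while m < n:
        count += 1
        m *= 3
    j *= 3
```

Space complexity: O(1).
Only a constant amount of auxiliary storage is used; nothing grows with n.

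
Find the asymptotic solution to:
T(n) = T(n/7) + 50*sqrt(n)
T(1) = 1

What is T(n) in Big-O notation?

Each level contributes sqrt(n/7^k). Geometric series with ratio 1/sqrt(7) < 1 sums to O(sqrt(n)).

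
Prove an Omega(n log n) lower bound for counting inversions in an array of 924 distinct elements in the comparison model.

Decision-tree argument: at any leaf, the comparisons made (with transitivity) must totally order all 924 elements -- otherwise some pair (i,j) is unordered, and an adversary can present two inputs agreeing on every comparison made but with that pair flipped, changing the inversion count by 1, so the leaf's output is wrong on one of them. Hence the tree has >= 924! leaves and height >= log_2(924!) = Omega(n log n). Modified merge sort achieves O(n log n).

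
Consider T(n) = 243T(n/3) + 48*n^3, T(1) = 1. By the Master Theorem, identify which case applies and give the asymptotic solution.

a=243, b=3, f(n)=48*n^3.
log_3(243) = 5 > 3.
Since f(n) = O(n^3) is polynomially smaller than n^5, Case 1 applies.
T(n) = Theta(n^5).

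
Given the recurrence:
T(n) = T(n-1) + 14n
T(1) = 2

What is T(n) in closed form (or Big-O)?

Unrolling: T(n) = 2 + 14*(2 + 3 + ... + n) = 2 + 14*(n(n+1)/2 - 1) = O(n^2).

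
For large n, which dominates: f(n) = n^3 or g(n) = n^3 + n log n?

f(n) = n^3 and g(n) = n^3 + n log n are Theta of each other: the lower-order n log n term is o(n^3); both are Theta(n^3).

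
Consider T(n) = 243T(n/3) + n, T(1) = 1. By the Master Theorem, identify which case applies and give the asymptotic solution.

a=243, b=3, f(n)=n.
log_3(243) = 5 > 1.
Since f(n) = O(n^1) is polynomially smaller than n^5, Case 1 applies.
T(n) = Theta(n^5).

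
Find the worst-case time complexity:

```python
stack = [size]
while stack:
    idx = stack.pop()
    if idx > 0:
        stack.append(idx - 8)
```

Time complexity: O(n).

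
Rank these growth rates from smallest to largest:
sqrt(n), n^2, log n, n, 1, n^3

Ordered by growth rate: 1 < log n < sqrt(n) < n < n^2 < n^3.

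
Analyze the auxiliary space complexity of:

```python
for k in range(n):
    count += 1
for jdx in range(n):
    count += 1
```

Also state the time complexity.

Space complexity: O(1).
Only a constant amount of auxiliary storage is used; nothing grows with n.
Time complexity: O(n).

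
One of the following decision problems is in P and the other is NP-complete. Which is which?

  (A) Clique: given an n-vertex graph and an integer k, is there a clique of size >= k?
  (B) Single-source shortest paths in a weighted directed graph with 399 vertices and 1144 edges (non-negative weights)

(A) is NP-complete: complement of Independent Set / Vertex Cover (with k part of the input).
(B) is P: Dijkstra's algorithm runs in O((V+E) log V).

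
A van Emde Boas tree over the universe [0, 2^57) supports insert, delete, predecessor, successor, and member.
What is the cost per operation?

vEB recursively partitions [0, 144115188075855872) into sqrt(u) clusters of size sqrt(u). Each operation recurses into either one cluster or the summary, never both: T(u) = T(sqrt(u)) + O(1) => T(u) = O(log log u) = O(log 57). This is worst-case, not just amortized.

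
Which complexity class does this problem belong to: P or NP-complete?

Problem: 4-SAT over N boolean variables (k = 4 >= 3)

This problem is NP-complete: 3-SAT is NP-complete (Cook-Levin); k-SAT for k>=3 reduces from 3-SAT.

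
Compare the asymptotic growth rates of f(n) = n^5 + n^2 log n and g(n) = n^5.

f(n) = n^5 + n^2 log n and g(n) = n^5 are Theta of each other: the lower-order n^2 log n term is o(n^5); both are Theta(n^5).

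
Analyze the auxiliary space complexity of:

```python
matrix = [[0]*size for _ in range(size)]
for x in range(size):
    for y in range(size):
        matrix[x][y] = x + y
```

Space complexity: O(n^2).
A 2D structure of size n x n is allocated.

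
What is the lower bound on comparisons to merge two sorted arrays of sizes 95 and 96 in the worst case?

Adversary: with |95 - 96| <= 1 the inputs can be fully interleaved so that every adjacent pair in the merged output comes from different arrays. Then each of the 190 adjacent pairs must be directly compared, or the algorithm cannot determine their relative order. Standard merge meets this bound.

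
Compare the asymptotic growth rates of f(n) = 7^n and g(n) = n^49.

f(n) = 7^n grows faster: any exponential with base > 1 dominates every polynomial.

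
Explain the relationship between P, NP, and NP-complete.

P: solvable in polynomial time. NP: verifiable in polynomial time. NP-complete: in NP and at least as hard as every problem in NP (via polynomial reduction). P is a subset of NP. If any NP-complete problem is in P, then P = NP.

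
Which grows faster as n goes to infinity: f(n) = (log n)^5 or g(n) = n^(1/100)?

g(n) = n^(1/100) grows faster: any positive power of n dominates any polylog.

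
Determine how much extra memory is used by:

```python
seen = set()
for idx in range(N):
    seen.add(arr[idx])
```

Space complexity: O(n).
Auxiliary storage grows linearly with the input size n in the worst case.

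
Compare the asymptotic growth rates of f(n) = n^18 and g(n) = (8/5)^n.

g(n) = (8/5)^n grows faster: (8/5)^n is exponential with base 8/5 > 1, dominating every polynomial.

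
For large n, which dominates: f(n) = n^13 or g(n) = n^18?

g(n) = n^18 grows faster: n^18/n^13 = n^5 -> infinity.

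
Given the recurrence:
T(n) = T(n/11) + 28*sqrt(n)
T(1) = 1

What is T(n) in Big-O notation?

Each level contributes sqrt(n/11^k). Geometric series with ratio 1/sqrt(11) < 1 sums to O(sqrt(n)).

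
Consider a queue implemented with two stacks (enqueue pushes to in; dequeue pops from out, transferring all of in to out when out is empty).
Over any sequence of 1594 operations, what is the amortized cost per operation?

Each element is pushed to in once, popped once, pushed to out once, and popped once: 4 unit operations over its lifetime. Over 1594 operations the total work is O(1594). Amortized O(1) per enqueue/dequeue.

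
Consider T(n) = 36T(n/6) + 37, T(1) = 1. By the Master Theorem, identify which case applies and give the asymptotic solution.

a=36, b=6, f(n)=37.
log_6(36) = 2 > 0.
Since f(n) = O(n^0) is polynomially smaller than n^2, Case 1 applies.
T(n) = Theta(n^2).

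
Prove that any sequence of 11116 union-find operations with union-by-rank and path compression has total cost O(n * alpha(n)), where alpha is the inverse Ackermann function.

Using Tarjan's analysis with rank-based potential function. Union-by-rank keeps tree height O(log n). Path compression flattens paths during find. For n = 11116 operations, total cost is O(n * alpha(n)), effectively O(n) since alpha grows incredibly slowly.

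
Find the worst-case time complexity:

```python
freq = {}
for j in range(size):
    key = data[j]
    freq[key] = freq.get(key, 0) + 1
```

Time complexity: O(n).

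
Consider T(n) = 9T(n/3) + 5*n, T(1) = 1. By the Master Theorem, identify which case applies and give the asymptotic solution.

a=9, b=3, f(n)=5*n.
log_3(9) = 2 > 1.
Since f(n) = O(n^1) is polynomially smaller than n^2, Case 1 applies.
T(n) = Theta(n^2).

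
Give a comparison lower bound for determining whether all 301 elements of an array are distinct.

In the algebraic decision-tree model, the YES region for element distinctness on 301 elements has 301! connected components (one per ordering). Ben-Or's theorem then gives a lower bound of Omega(log(n!)) = Omega(n log n).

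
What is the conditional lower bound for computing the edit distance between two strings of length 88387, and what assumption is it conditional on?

Under SETH (the Strong Exponential Time Hypothesis), edit distance on length-88387 strings cannot be computed in O(n^(2-epsilon)) time for any epsilon > 0 (Backurs-Indyk). The reduction is from CNF-SAT via the orthogonal vectors problem.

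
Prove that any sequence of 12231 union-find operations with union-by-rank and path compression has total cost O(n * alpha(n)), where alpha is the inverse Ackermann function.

Using Tarjan's analysis with rank-based potential function. Union-by-rank keeps tree height O(log n). Path compression flattens paths during find. For n = 12231 operations, total cost is O(n * alpha(n)), effectively O(n) since alpha grows incredibly slowly.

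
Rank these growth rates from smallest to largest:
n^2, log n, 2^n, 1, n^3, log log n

Ordered by growth rate: 1 < log log n < log n < n^2 < n^3 < 2^n.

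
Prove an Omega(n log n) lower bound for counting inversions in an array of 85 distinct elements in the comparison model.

Decision-tree argument: at any leaf, the comparisons made (with transitivity) must totally order all 85 elements -- otherwise some pair (i,j) is unordered, and an adversary can present two inputs agreeing on every comparison made but with that pair flipped, changing the inversion count by 1, so the leaf's output is wrong on one of them. Hence the tree has >= 85! leaves and height >= log_2(85!) = Omega(n log n). Modified merge sort achieves O(n log n).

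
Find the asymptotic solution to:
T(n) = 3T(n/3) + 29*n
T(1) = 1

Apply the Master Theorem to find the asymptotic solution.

a=3, b=3, f(n)=29*n. log_3(3) = 1. Case 2: T(n) = O(n log n).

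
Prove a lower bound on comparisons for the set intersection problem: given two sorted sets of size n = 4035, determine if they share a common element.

For two sorted arrays of size n = 4035, any correct algorithm must examine Omega(n) elements. If fewer are examined, an adversary places a common element in an unexamined gap. A merge-based scan achieves O(n), so the bound is tight.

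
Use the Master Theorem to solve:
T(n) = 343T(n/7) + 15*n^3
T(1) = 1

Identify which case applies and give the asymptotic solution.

a=343, b=7, f(n)=15*n^3.
log_7(343) = 3, so n^(log_b(a)) = n^3.
f(n) = Theta(n^3), so Case 2 applies.
T(n) = Theta(n^3 log n).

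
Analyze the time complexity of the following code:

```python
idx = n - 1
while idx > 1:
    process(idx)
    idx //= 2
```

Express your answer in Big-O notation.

Time complexity: O(log n).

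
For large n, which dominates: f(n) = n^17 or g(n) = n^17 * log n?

g(n) = n^17 * log n grows faster: extra log n factor -> infinity.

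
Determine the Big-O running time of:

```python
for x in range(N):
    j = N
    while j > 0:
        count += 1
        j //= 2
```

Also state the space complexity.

Time complexity: O(n log n).
Space complexity: O(1).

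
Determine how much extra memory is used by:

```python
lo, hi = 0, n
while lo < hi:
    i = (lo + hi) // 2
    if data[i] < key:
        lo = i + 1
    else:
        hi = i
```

Space complexity: O(1).
Only a constant amount of auxiliary storage is used; nothing grows with n.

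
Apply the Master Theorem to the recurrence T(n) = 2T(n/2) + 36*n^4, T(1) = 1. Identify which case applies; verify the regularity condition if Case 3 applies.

a=2, b=2, f(n)=36*n^4.
log_2(2) = 1 < 4.
f(n) = Omega(n^(1+epsilon)) for some epsilon > 0, so Case 3 is the candidate.
Regularity: a*f(n/b) = 2*36*(n/2)^4 = (2/16)*36*n^4 <= c*f(n) with c = 2/16 < 1. Satisfied.
Case 3: T(n) = Theta(n^4).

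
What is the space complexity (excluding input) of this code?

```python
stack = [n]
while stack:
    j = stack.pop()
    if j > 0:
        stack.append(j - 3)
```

Space complexity: O(1).
Only a constant amount of auxiliary storage is used; nothing grows with n.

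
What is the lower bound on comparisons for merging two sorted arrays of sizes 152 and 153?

Adversary argument: with sizes 152 and 153 (differing by at most 1), interleave the two arrays so that every consecutive pair in the output comes from different inputs. Then each of the 304 adjacent output pairs must be directly compared, or the algorithm cannot determine their relative order. So 304 comparisons are necessary; standard merge achieves this.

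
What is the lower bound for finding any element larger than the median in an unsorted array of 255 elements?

To find an element larger than the median of 255 elements, we must see Omega(n) elements. Without seeing enough elements, an adversary can make any unseen element the median.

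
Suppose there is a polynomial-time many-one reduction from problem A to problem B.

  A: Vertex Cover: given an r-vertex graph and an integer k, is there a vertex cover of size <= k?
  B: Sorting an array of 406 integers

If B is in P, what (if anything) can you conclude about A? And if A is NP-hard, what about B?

A poly-time reduction A <=_p B means any A-instance can be transformed to a B-instance in poly time.
If B is in P: compose the reduction with B's poly-time algorithm to solve A in poly time, so A is in P.
If A is NP-hard: every NP problem reduces to A, which reduces to B; composing reductions, every NP problem reduces to B, so B is NP-hard.
(Here in fact A is NP-complete and B is in P, so no such reduction is known -- its existence would imply P = NP; the analysis concerns only what the assumed reduction would or would not let you conclude.)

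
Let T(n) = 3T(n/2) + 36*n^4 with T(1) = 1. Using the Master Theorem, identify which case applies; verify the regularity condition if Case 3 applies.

a=3, b=2, f(n)=36*n^4.
log_2(3) = 1.585 < 4.
f(n) = Omega(n^(1.585+epsilon)) for some epsilon > 0, so Case 3 is the candidate.
Regularity: a*f(n/b) = 3*36*(n/2)^4 = (3/16)*36*n^4 <= c*f(n) with c = 3/16 < 1. Satisfied.
Case 3: T(n) = Theta(n^4).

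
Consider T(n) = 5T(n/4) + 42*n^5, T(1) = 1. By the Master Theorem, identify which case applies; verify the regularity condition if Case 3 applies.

a=5, b=4, f(n)=42*n^5.
log_4(5) = 1.161 < 5.
f(n) = Omega(n^(1.161+epsilon)) for some epsilon > 0, so Case 3 is the candidate.
Regularity: a*f(n/b) = 5*42*(n/4)^5 = (5/1024)*42*n^5 <= c*f(n) with c = 5/1024 < 1. Satisfied.
Case 3: T(n) = Theta(n^5).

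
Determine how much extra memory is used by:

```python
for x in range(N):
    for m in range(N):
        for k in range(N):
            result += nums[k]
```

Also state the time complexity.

Space complexity: O(1).
Only a constant amount of auxiliary storage is used; nothing grows with n.
Time complexity: O(n^3).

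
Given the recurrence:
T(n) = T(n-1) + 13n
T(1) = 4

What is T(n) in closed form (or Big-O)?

Unrolling: T(n) = 4 + 13*(2 + 3 + ... + n) = 4 + 13*(n(n+1)/2 - 1) = O(n^2).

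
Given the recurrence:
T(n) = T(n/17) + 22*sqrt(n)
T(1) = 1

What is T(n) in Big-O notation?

Each level contributes sqrt(n/17^k). Geometric series with ratio 1/sqrt(17) < 1 sums to O(sqrt(n)).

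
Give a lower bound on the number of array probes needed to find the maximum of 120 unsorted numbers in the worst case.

Adversary: any unprobed cell could hold a value larger than everything seen so far. If fewer than 120 cells are probed, the adversary places the max in an unprobed cell. So all 120 cells must be examined; together with 120-1 comparisons this is tight.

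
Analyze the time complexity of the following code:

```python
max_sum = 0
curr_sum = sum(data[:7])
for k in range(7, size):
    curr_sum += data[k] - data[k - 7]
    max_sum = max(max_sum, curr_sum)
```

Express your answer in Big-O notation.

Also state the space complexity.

Time complexity: O(n).
Space complexity: O(1).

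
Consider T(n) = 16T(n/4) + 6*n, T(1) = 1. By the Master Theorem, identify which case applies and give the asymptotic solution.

a=16, b=4, f(n)=6*n.
log_4(16) = 2 > 1.
Since f(n) = O(n^1) is polynomially smaller than n^2, Case 1 applies.
T(n) = Theta(n^2).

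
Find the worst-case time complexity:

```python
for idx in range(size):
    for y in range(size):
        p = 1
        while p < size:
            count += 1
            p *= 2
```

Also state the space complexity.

Time complexity: O(n^2 log n).
Space complexity: O(1).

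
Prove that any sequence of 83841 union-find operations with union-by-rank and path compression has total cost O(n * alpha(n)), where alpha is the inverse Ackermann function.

Using Tarjan's analysis with rank-based potential function. Union-by-rank keeps tree height O(log n). Path compression flattens paths during find. For n = 83841 operations, total cost is O(n * alpha(n)), effectively O(n) since alpha grows incredibly slowly.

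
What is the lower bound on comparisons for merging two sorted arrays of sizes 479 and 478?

Adversary argument: with sizes 479 and 478 (differing by at most 1), interleave the two arrays so that every consecutive pair in the output comes from different inputs. Then each of the 956 adjacent output pairs must be directly compared, or the algorithm cannot determine their relative order. So 956 comparisons are necessary; standard merge achieves this.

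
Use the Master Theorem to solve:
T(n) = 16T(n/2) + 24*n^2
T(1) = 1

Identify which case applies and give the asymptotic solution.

a=16, b=2, f(n)=24*n^2.
log_2(16) = 4 > 2.
Since f(n) = O(n^2) is polynomially smaller than n^4, Case 1 applies.
T(n) = Theta(n^4).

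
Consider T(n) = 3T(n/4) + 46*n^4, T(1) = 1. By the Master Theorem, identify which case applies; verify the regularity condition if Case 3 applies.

a=3, b=4, f(n)=46*n^4.
log_4(3) = 0.7925 < 4.
f(n) = Omega(n^(0.7925+epsilon)) for some epsilon > 0, so Case 3 is the candidate.
Regularity: a*f(n/b) = 3*46*(n/4)^4 = (3/256)*46*n^4 <= c*f(n) with c = 3/256 < 1. Satisfied.
Case 3: T(n) = Theta(n^4).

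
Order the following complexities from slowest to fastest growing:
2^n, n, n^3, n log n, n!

Ordered by growth rate: n < n log n < n^3 < 2^n < n!.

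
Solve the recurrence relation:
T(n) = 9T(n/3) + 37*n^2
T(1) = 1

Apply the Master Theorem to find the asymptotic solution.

a=9, b=3, f(n)=37*n^2. log_3(9) = 2. Case 2: T(n) = O(n^2 log n).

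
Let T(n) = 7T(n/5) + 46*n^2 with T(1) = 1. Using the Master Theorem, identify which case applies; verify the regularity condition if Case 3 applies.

a=7, b=5, f(n)=46*n^2.
log_5(7) = 1.209 < 2.
f(n) = Omega(n^(1.209+epsilon)) for some epsilon > 0, so Case 3 is the candidate.
Regularity: a*f(n/b) = 7*46*(n/5)^2 = (7/25)*46*n^2 <= c*f(n) with c = 7/25 < 1. Satisfied.
Case 3: T(n) = Theta(n^2).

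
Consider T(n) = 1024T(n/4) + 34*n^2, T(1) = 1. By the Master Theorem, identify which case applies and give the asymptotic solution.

a=1024, b=4, f(n)=34*n^2.
log_4(1024) = 5 > 2.
Since f(n) = O(n^2) is polynomially smaller than n^5, Case 1 applies.
T(n) = Theta(n^5).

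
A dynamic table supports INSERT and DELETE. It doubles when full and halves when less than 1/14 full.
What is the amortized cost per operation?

Using potential function Phi = |2*num_items - table_size| when load > 1/2, and Phi = table_size/2 - num_items otherwise. The gap of 1/14 vs 1/2 for shrinking prevents thrashing. Both insert and delete have O(1) amortized cost.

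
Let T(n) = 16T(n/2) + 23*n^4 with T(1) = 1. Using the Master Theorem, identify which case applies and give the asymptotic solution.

a=16, b=2, f(n)=23*n^4.
log_2(16) = 4, so n^(log_b(a)) = n^4.
f(n) = Theta(n^4), so Case 2 applies.
T(n) = Theta(n^4 log n).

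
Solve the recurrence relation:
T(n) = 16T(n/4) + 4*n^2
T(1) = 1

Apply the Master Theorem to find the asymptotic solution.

a=16, b=4, f(n)=4*n^2. log_4(16) = 2. Case 2: T(n) = O(n^2 log n).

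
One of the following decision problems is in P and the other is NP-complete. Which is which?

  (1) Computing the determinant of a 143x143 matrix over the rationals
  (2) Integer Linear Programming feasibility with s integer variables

(1) is P: Gaussian elimination runs in O(n^3).
(2) is NP-complete: ILP feasibility is NP-complete (LP relaxation is in P).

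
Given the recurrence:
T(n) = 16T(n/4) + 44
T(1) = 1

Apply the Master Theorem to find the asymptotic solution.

a=16, b=4, f(n)=44. log_4(16) = 2. Case 1 of Master Theorem: T(n) = O(n^2).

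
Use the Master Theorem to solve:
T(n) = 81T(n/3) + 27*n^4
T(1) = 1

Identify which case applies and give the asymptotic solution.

a=81, b=3, f(n)=27*n^4.
log_3(81) = 4, so n^(log_b(a)) = n^4.
f(n) = Theta(n^4), so Case 2 applies.
T(n) = Theta(n^4 log n).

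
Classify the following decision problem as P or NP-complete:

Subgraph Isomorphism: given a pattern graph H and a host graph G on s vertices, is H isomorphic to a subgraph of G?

This problem is NP-complete: generalizes Clique and Hamiltonian Path (pattern size is part of the input).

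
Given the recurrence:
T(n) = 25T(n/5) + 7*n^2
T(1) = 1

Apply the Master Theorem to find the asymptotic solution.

a=25, b=5, f(n)=7*n^2. log_5(25) = 2. Case 2: T(n) = O(n^2 log n).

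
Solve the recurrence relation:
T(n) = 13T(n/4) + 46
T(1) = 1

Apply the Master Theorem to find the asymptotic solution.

a=13, b=4, f(n)=46. log_4(13) = 1.85. Case 1 of Master Theorem: T(n) = O(n^1.85).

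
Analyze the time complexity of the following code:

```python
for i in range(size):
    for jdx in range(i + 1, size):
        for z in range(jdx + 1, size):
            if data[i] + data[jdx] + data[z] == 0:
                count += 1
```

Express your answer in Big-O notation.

Time complexity: O(n^3).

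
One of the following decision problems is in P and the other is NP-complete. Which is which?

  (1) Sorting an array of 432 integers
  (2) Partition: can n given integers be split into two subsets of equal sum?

(1) is P: merge sort runs in O(n log n).
(2) is NP-complete: Subset Sum reduces to it (one of Karp's 21 NP-complete problems).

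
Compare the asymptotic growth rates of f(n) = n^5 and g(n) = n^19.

g(n) = n^19 grows faster: n^19/n^5 = n^14 -> infinity.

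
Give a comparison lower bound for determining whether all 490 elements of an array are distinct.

In the algebraic decision-tree model, the YES region for element distinctness on 490 elements has 490! connected components (one per ordering). Ben-Or's theorem then gives a lower bound of Omega(log(n!)) = Omega(n log n).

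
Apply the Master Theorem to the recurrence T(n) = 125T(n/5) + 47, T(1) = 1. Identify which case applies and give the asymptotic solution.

a=125, b=5, f(n)=47.
log_5(125) = 3 > 0.
Since f(n) = O(n^0) is polynomially smaller than n^3, Case 1 applies.
T(n) = Theta(n^3).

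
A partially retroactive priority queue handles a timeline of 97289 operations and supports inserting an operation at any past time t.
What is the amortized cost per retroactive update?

Partially retroactive priority queues (Demaine-Iacono-Langerman) allow updates at past times with queries only at the present. With a balanced BST over the m = 97289 timeline events tracking bridges, each retroactive insert or delete is O(log m) amortized.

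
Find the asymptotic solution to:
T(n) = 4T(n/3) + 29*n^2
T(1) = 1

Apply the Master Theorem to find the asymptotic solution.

a=4, b=3, f(n)=29*n^2. log_3(4) = 1.262 < 2. Case 3: T(n) = O(n^2).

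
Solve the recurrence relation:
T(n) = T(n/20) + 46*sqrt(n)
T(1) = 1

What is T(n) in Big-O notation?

Each level contributes sqrt(n/20^k). Geometric series with ratio 1/sqrt(20) < 1 sums to O(sqrt(n)).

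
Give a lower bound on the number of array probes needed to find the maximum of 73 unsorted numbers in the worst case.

Adversary: any unprobed cell could hold a value larger than everything seen so far. If fewer than 73 cells are probed, the adversary places the max in an unprobed cell. So all 73 cells must be examined; together with 73-1 comparisons this is tight.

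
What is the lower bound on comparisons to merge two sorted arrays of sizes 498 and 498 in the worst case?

Adversary: with |498 - 498| <= 1 the inputs can be fully interleaved so that every adjacent pair in the merged output comes from different arrays. Then each of the 995 adjacent pairs must be directly compared, or the algorithm cannot determine their relative order. Standard merge meets this bound.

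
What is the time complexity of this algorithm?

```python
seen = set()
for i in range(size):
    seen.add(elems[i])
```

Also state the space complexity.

Time complexity: O(n).
Space complexity: O(n).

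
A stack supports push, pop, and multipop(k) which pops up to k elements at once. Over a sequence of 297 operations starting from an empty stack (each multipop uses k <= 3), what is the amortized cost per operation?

Each element is pushed exactly once and popped at most once (whether by pop or as part of a multipop). So the total number of individual pops over the whole sequence is at most the number of pushes, which is at most 297. Total work <= 2 * 297, hence O(1) amortized per operation.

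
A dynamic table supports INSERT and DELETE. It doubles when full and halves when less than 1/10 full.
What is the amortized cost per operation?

Using potential function Phi = |2*num_items - table_size| when load > 1/2, and Phi = table_size/2 - num_items otherwise. The gap of 1/10 vs 1/2 for shrinking prevents thrashing. Both insert and delete have O(1) amortized cost.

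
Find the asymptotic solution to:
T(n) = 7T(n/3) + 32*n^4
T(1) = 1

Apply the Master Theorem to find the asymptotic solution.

a=7, b=3, f(n)=32*n^4. log_3(7) = 1.771 < 4. Case 3: T(n) = O(n^4).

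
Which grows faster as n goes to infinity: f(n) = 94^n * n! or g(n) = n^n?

f(n) = 94^n * n! grows faster: by Stirling n! ~ sqrt(2 pi n)(n/e)^n, so 94^n n! / n^n ~ (94/e)^n sqrt(2 pi n) -> infinity since 94/e > 1.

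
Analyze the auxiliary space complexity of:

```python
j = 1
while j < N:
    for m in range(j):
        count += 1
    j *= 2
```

Space complexity: O(1).
Only a constant amount of auxiliary storage is used; nothing grows with n.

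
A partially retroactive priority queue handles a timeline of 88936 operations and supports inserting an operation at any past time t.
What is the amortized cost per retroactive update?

Partially retroactive priority queues (Demaine-Iacono-Langerman) allow updates at past times with queries only at the present. With a balanced BST over the m = 88936 timeline events tracking bridges, each retroactive insert or delete is O(log m) amortized.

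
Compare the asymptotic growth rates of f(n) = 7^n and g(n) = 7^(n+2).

f(n) = 7^n and g(n) = 7^(n+2) are Theta of each other: 7^(n+2) = 7^2 * 7^n = Theta(7^n).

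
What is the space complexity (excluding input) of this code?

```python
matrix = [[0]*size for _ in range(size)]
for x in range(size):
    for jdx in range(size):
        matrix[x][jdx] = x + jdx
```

Space complexity: O(n^2).
A 2D structure of size n x n is allocated.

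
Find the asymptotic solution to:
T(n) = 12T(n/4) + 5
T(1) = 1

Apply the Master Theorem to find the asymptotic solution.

a=12, b=4, f(n)=5. log_4(12) = 1.792. Case 1 of Master Theorem: T(n) = O(n^1.792).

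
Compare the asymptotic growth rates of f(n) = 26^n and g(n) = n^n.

g(n) = n^n grows faster: n^n / 26^n = (n/26)^n -> infinity once n > 26.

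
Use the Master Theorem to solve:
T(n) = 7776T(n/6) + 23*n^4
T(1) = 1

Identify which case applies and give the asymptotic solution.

a=7776, b=6, f(n)=23*n^4.
log_6(7776) = 5 > 4.
Since f(n) = O(n^4) is polynomially smaller than n^5, Case 1 applies.
T(n) = Theta(n^5).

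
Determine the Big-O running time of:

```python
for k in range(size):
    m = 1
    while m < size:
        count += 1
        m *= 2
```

Time complexity: O(n log n).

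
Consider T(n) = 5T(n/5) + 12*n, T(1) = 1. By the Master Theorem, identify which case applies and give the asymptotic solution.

a=5, b=5, f(n)=12*n.
log_5(5) = 1, so n^(log_b(a)) = n.
f(n) = Theta(n), so Case 2 applies.
T(n) = Theta(n log n).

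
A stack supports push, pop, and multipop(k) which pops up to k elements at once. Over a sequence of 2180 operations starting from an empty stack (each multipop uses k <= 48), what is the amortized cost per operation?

Each element is pushed exactly once and popped at most once (whether by pop or as part of a multipop). So the total number of individual pops over the whole sequence is at most the number of pushes, which is at most 2180. Total work <= 2 * 2180, hence O(1) amortized per operation.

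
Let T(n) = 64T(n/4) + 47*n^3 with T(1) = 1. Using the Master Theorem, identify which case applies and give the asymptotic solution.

a=64, b=4, f(n)=47*n^3.
log_4(64) = 3, so n^(log_b(a)) = n^3.
f(n) = Theta(n^3), so Case 2 applies.
T(n) = Theta(n^3 log n).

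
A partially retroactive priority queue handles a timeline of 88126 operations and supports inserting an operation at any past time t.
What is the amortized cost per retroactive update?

Partially retroactive priority queues (Demaine-Iacono-Langerman) allow updates at past times with queries only at the present. With a balanced BST over the m = 88126 timeline events tracking bridges, each retroactive insert or delete is O(log m) amortized.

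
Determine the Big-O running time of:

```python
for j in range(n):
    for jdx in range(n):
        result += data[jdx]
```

Time complexity: O(n^2).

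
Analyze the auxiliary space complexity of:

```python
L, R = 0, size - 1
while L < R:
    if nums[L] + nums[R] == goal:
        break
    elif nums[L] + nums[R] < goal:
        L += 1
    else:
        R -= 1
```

Space complexity: O(1).
Only a constant amount of auxiliary storage is used; nothing grows with n.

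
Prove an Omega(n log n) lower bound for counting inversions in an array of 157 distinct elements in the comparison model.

Decision-tree argument: at any leaf, the comparisons made (with transitivity) must totally order all 157 elements -- otherwise some pair (i,j) is unordered, and an adversary can present two inputs agreeing on every comparison made but with that pair flipped, changing the inversion count by 1, so the leaf's output is wrong on one of them. Hence the tree has >= 157! leaves and height >= log_2(157!) = Omega(n log n). Modified merge sort achieves O(n log n).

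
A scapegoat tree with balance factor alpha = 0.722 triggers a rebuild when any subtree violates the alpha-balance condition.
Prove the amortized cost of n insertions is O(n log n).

Define potential Phi = c * sum of |size(left(v)) - size(right(v))| over all nodes. An insertion at depth d costs O(d) = O(log n) and increases Phi by O(log n). When a rebuild of subtree of size s occurs, it costs O(s) but reduces Phi by Omega(s). With alpha = 0.722, between rebuilds Omega(s) insertions must occur. Amortized cost per insertion: O(log n).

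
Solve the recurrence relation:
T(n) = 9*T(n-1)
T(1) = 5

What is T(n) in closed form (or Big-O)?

Each step multiplies by 9. T(n) = T(1)*9^(n-1) = 5*9^(n-1).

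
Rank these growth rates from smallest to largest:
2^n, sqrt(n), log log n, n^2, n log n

Ordered by growth rate: log log n < sqrt(n) < n log n < n^2 < 2^n.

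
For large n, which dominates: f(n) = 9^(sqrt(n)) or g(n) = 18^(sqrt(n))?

g(n) = 18^(sqrt(n)) grows faster: ratio is (18/9)^(sqrt(n)) -> infinity since 18/9 > 1.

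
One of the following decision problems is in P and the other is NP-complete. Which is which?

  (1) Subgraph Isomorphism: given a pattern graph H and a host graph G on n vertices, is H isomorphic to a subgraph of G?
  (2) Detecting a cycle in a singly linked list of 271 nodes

(1) is NP-complete: generalizes Clique and Hamiltonian Path (pattern size is part of the input).
(2) is P: Floyd's tortoise-and-hare runs in O(n) time, O(1) space.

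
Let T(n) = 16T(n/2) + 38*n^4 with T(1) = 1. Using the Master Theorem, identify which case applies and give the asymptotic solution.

a=16, b=2, f(n)=38*n^4.
log_2(16) = 4, so n^(log_b(a)) = n^4.
f(n) = Theta(n^4), so Case 2 applies.
T(n) = Theta(n^4 log n).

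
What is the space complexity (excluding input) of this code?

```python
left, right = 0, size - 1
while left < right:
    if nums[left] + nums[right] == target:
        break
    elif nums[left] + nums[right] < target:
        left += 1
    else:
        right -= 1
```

Space complexity: O(1).
Only a constant amount of auxiliary storage is used; nothing grows with n.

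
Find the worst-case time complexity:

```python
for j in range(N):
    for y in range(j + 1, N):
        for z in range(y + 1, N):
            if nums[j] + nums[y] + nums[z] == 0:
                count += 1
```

Time complexity: O(n^3).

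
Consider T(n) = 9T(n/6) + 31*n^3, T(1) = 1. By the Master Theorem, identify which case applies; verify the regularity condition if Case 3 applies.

a=9, b=6, f(n)=31*n^3.
log_6(9) = 1.226 < 3.
f(n) = Omega(n^(1.226+epsilon)) for some epsilon > 0, so Case 3 is the candidate.
Regularity: a*f(n/b) = 9*31*(n/6)^3 = (9/216)*31*n^3 <= c*f(n) with c = 9/216 < 1. Satisfied.
Case 3: T(n) = Theta(n^3).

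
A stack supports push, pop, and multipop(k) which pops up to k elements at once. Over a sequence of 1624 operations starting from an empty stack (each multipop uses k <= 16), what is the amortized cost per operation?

Each element is pushed exactly once and popped at most once (whether by pop or as part of a multipop). So the total number of individual pops over the whole sequence is at most the number of pushes, which is at most 1624. Total work <= 2 * 1624, hence O(1) amortized per operation.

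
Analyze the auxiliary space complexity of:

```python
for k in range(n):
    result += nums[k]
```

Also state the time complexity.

Space complexity: O(1).
Only a constant amount of auxiliary storage is used; nothing grows with n.
Time complexity: O(n).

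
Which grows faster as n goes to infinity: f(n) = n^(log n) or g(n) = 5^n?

g(n) = 5^n grows faster: take logs: log(n^(log n)) = (log n)^2, log(5^n) = n log 5; n dominates (log n)^2.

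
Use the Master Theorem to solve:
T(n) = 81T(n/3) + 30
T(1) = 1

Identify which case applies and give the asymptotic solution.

a=81, b=3, f(n)=30.
log_3(81) = 4 > 0.
Since f(n) = O(n^0) is polynomially smaller than n^4, Case 1 applies.
T(n) = Theta(n^4).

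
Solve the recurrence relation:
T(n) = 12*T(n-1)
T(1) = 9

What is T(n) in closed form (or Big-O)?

Each step multiplies by 12. T(n) = T(1)*12^(n-1) = 9*12^(n-1).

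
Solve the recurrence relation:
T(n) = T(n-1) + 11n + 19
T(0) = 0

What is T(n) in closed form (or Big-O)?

Dominant term in sum is 11*sum(i, i=1..n) = 11*n*(n+1)/2 = O(n^2).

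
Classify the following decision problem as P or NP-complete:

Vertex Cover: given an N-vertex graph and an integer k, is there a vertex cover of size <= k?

This problem is NP-complete: one of Karp's 21 NP-complete problems (with k part of the input; for any fixed constant k it is in P).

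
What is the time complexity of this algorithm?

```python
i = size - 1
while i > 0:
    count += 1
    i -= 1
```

Time complexity: O(n).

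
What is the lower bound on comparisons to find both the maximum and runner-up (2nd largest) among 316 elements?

Lower bound: finding the max needs 316-1 comparisons. By an adversary weight-doubling argument, the maximum element must personally win at least ceil(log_2(316)) = 9 comparisons in any correct algorithm. The 2nd largest is among those 9 direct losers, and distinguishing it requires 9-1 more comparisons. Total >= 316-1 + 9-1 = 323. A balanced tournament achieves this bound exactly.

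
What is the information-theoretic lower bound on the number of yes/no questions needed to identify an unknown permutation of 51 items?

There are 51! = 1551118753287382280224243016469303211063259720016986112000000000000 permutations. Each yes/no question gives at most 1 bit, so at least ceil(log_2(1551118753287382280224243016469303211063259720016986112000000000000)) = 220 questions are needed.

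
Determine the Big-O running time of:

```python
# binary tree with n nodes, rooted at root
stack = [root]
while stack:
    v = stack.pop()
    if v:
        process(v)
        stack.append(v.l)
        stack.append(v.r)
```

Time complexity: O(n).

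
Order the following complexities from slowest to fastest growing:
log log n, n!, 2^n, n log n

Ordered by growth rate: log log n < n log n < 2^n < n!.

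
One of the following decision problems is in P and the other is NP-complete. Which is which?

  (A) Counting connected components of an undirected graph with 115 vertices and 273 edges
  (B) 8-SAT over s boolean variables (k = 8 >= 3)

(A) is P: BFS/DFS visits each vertex and edge once: O(V+E).
(B) is NP-complete: 3-SAT is NP-complete (Cook-Levin); k-SAT for k>=3 reduces from 3-SAT.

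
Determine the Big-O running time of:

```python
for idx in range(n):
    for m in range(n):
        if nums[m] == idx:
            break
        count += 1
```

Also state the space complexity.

Time complexity: O(n^2).
Space complexity: O(1).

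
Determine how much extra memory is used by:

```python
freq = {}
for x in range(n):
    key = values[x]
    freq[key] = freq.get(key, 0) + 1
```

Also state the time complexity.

Space complexity: O(n).
Auxiliary storage grows linearly with the input size n in the worst case.
Time complexity: O(n).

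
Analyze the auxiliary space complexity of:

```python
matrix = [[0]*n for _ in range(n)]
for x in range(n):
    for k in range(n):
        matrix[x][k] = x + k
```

Space complexity: O(n^2).
A 2D structure of size n x n is allocated.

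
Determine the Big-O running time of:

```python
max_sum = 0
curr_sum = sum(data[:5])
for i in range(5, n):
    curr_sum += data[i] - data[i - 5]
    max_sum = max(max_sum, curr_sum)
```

Time complexity: O(n).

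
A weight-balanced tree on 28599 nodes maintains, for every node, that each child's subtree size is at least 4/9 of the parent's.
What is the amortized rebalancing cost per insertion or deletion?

With balance ratio 4/9, tree height is O(log_{9/4}(28599)) = O(log n). A rebalance at a node of size s costs O(s) but requires Omega(s) updates in that subtree to retrigger. Summed over the O(log n) ancestors of the touched leaf, amortized rebalancing is O(log n).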